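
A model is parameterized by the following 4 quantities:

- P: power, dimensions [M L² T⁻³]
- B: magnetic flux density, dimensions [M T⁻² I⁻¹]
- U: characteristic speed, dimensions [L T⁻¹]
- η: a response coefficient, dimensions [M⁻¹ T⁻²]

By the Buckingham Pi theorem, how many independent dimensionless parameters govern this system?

There are 4 variables and 4 base dimensions (M, L, T, I).
The dimension matrix has rank 4.
Independent dimensionless groups: 4 − 4 = 0.

0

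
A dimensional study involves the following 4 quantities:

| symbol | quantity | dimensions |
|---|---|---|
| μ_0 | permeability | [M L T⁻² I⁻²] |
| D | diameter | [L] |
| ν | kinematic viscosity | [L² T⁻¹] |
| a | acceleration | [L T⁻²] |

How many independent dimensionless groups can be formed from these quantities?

There are 4 variables and 4 base dimensions (M, L, T, I).
The dimension matrix has rank 3 (less than 4: the dimension vectors are linearly dependent).
Independent dimensionless groups: 4 − 3 = 1.

1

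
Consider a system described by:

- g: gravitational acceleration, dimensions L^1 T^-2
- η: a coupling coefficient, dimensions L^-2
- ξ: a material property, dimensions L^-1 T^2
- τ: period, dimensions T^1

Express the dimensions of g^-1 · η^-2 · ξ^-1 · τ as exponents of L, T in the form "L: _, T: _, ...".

L: 4, T: 1

Collect each base-dimension exponent across the product:
  L: −(1) − 2·(-2) − (-1) + (0) = 4
  T: −(-2) − 2·(0) − (2) + (1) = 1
So the dimensions are [L⁴ T].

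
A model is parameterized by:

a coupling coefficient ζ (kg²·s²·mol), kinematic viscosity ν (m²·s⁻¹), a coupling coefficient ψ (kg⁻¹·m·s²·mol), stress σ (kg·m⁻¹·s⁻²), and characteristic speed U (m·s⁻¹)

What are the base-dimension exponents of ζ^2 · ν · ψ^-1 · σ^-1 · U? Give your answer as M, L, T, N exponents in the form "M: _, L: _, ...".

Collect each base-dimension exponent across the product:
  M: 2·(2) + (0) − (-1) − (1) + (0) = 4
  L: 2·(0) + (2) − (1) − (-1) + (1) = 3
  T: 2·(2) + (-1) − (2) − (-2) + (-1) = 2
  N: 2·(1) + (0) − (1) − (0) + (0) = 1
So the dimensions are [M⁴ L³ T² N].

M: 4, L: 3, T: 2, N: 1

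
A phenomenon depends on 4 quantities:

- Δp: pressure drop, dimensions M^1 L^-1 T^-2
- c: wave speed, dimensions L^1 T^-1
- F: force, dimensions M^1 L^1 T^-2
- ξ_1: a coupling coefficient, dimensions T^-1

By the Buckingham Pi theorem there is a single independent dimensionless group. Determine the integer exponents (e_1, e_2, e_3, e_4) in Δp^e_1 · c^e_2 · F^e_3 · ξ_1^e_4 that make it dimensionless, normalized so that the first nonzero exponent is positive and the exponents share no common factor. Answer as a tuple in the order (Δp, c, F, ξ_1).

(1, 2, -1, -2)

M: e_1·(1) + e_2·(0) + e_3·(1) + e_4·(0) = 0
L: e_1·(-1) + e_2·(1) + e_3·(1) + e_4·(0) = 0
T: e_1·(-2) + e_2·(-1) + e_3·(-2) + e_4·(-1) = 0
Solving this homogeneous linear system for the smallest-integer solution (first nonzero entry positive) gives (1, 2, -1, -2).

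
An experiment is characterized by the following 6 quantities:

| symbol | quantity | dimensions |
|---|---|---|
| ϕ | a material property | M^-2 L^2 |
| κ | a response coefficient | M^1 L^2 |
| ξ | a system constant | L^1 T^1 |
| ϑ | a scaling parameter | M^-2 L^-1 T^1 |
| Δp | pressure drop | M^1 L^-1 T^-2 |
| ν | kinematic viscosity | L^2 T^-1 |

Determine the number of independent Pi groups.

There are 6 variables and 3 base dimensions (M, L, T).
The dimension matrix has rank 3.
Independent dimensionless groups: 6 − 3 = 3.

3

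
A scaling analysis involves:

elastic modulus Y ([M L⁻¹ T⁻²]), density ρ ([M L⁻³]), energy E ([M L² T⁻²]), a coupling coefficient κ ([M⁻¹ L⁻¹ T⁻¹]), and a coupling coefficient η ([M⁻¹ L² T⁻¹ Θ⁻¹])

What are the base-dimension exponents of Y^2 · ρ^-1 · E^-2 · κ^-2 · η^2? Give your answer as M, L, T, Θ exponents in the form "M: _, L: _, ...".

M: -1, L: 3, T: 0, Θ: -2

Collect each base-dimension exponent across the product:
  M: 2·(1) − (1) − 2·(1) − 2·(-1) + 2·(-1) = -1
  L: 2·(-1) − (-3) − 2·(2) − 2·(-1) + 2·(2) = 3
  T: 2·(-2) − (0) − 2·(-2) − 2·(-1) + 2·(-1) = 0
  Θ: 2·(0) − (0) − 2·(0) − 2·(0) + 2·(-1) = -2
So the dimensions are [M⁻¹ L³ Θ⁻²].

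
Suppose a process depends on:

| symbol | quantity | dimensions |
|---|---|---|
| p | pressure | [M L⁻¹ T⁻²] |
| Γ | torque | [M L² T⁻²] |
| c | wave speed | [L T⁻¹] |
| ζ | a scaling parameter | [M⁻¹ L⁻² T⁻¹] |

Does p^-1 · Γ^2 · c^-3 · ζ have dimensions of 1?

yes

Sum the exponent of each base dimension across the product:
  M: −[p]_M + 2·[Γ]_M − 3·[c]_M + [ζ]_M = −(1) + 2·(1) − 3·(0) + (-1) = 0
  L: −[p]_L + 2·[Γ]_L − 3·[c]_L + [ζ]_L = −(-1) + 2·(2) − 3·(1) + (-2) = 0
  T: −[p]_T + 2·[Γ]_T − 3·[c]_T + [ζ]_T = −(-2) + 2·(-2) − 3·(-1) + (-1) = 0
All base exponents vanish — dimensionless.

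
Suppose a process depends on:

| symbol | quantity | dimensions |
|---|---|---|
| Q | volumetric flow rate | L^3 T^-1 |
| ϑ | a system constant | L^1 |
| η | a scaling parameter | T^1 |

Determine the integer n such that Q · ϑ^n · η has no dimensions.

-3

Balance the L exponent: (1)·n from ϑ, plus (3) + (0) = 3 from the rest, must sum to zero.
n + 3 = 0, so n = -3.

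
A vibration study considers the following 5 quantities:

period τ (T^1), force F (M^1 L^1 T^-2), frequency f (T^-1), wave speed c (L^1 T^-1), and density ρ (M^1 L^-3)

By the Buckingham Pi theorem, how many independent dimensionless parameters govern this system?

There are 5 variables and 3 base dimensions (M, L, T).
The dimension matrix has rank 3.
Independent dimensionless groups: 5 − 3 = 2.

2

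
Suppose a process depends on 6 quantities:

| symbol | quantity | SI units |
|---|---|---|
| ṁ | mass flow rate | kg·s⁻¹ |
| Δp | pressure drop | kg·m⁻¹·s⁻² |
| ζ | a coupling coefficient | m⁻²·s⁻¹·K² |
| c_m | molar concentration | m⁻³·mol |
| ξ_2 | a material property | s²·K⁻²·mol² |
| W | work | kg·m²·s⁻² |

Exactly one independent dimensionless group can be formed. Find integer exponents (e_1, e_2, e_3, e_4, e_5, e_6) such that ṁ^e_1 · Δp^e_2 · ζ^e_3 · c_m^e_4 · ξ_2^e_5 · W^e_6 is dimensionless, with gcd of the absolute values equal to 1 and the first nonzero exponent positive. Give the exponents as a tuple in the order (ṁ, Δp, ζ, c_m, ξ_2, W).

(1, -2, -1, 2, -1, 1)

M: e_1·(1) + e_2·(1) + e_3·(0) + e_4·(0) + e_5·(0) + e_6·(1) = 0
L: e_1·(0) + e_2·(-1) + e_3·(-2) + e_4·(-3) + e_5·(0) + e_6·(2) = 0
T: e_1·(-1) + e_2·(-2) + e_3·(-1) + e_4·(0) + e_5·(2) + e_6·(-2) = 0
Θ: e_1·(0) + e_2·(0) + e_3·(2) + e_4·(0) + e_5·(-2) + e_6·(0) = 0
N: e_1·(0) + e_2·(0) + e_3·(0) + e_4·(1) + e_5·(2) + e_6·(0) = 0
Solving this homogeneous linear system for the smallest-integer solution (first nonzero entry positive) gives (1, -2, -1, 2, -1, 1).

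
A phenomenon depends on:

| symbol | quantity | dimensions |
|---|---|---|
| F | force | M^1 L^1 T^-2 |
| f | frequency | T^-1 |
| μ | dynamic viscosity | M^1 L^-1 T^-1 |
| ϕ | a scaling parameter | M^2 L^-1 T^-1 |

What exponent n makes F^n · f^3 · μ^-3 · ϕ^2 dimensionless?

-1

Balance the M exponent: (1)·n from F, plus 3·(0) − 3·(1) + 2·(2) = 1 from the rest, must sum to zero.
n + 1 = 0, so n = -1.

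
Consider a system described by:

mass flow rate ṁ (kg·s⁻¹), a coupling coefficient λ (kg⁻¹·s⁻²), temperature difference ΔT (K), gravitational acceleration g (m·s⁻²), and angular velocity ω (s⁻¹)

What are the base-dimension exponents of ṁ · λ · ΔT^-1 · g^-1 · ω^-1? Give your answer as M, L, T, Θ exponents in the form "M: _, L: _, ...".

Collect each base-dimension exponent across the product:
  M: (1) + (-1) − (0) − (0) − (0) = 0
  L: (0) + (0) − (0) − (1) − (0) = -1
  T: (-1) + (-2) − (0) − (-2) − (-1) = 0
  Θ: (0) + (0) − (1) − (0) − (0) = -1
So the dimensions are [L⁻¹ Θ⁻¹].

M: 0, L: -1, T: 0, Θ: -1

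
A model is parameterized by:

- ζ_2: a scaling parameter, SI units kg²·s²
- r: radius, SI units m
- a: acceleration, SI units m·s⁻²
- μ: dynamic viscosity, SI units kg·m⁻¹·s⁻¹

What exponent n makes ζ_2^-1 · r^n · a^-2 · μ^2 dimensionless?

Balance the L exponent: (1)·n from r, plus −(0) − 2·(1) + 2·(-1) = -4 from the rest, must sum to zero.
n − 4 = 0, so n = 4.

4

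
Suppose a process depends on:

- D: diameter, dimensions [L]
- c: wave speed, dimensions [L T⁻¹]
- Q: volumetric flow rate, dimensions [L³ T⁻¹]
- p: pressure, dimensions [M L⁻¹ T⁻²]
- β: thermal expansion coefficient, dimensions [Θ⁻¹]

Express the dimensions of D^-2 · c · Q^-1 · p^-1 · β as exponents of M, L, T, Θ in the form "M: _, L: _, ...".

Collect each base-dimension exponent across the product:
  M: −2·(0) + (0) − (0) − (1) + (0) = -1
  L: −2·(1) + (1) − (3) − (-1) + (0) = -3
  T: −2·(0) + (-1) − (-1) − (-2) + (0) = 2
  Θ: −2·(0) + (0) − (0) − (0) + (-1) = -1
So the dimensions are [M⁻¹ L⁻³ T² Θ⁻¹].

M: -1, L: -3, T: 2, Θ: -1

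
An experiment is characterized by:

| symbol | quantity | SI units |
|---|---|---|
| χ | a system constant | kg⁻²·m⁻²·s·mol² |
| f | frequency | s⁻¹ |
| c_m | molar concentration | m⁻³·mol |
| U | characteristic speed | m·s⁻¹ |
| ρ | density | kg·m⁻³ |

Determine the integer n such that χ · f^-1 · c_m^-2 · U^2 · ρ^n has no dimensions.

Balance the M exponent: (1)·n from ρ, plus (-2) − (0) − 2·(0) + 2·(0) = -2 from the rest, must sum to zero.
n − 2 = 0, so n = 2.

2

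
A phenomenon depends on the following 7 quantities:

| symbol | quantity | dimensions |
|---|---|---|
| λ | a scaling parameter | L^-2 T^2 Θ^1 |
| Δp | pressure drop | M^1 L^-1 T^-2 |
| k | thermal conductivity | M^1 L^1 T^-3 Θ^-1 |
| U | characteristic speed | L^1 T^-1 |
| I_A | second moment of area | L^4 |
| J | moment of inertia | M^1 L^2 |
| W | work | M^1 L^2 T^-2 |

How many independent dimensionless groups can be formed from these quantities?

3

There are 7 variables and 4 base dimensions (M, L, T, Θ).
The dimension matrix has rank 4.
Independent dimensionless groups: 7 − 4 = 3.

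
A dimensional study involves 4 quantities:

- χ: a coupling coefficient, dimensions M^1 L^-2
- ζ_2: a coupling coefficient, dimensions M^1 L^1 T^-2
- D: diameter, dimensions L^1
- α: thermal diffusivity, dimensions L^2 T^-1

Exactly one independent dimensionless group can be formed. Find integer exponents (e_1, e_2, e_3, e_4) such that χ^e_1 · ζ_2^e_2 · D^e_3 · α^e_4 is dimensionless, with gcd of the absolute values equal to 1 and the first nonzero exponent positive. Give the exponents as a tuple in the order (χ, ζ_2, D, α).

M: e_1·(1) + e_2·(1) + e_3·(0) + e_4·(0) = 0
L: e_1·(-2) + e_2·(1) + e_3·(1) + e_4·(2) = 0
T: e_1·(0) + e_2·(-2) + e_3·(0) + e_4·(-1) = 0
Solving this homogeneous linear system for the smallest-integer solution (first nonzero entry positive) gives (1, -1, -1, 2).

(1, -1, -1, 2)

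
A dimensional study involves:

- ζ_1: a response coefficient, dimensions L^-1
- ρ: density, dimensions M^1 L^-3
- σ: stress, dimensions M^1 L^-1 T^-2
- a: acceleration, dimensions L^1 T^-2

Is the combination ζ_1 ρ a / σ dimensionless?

Sum the exponent of each base dimension across the product:
  M: [ζ_1]_M + [ρ]_M − [σ]_M + [a]_M = (0) + (1) − (1) + (0) = 0
  L: [ζ_1]_L + [ρ]_L − [σ]_L + [a]_L = (-1) + (-3) − (-1) + (1) = -2
  T: [ζ_1]_T + [ρ]_T − [σ]_T + [a]_T = (0) + (0) − (-2) + (-2) = 0
Net dimensions [L⁻²] ≠ [1] — not dimensionless.

no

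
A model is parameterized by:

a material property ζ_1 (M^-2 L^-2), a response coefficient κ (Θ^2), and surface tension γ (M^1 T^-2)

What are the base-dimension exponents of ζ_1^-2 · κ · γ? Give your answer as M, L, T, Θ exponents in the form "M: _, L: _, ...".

M: 5, L: 4, T: -2, Θ: 2

Collect each base-dimension exponent across the product:
  M: −2·(-2) + (0) + (1) = 5
  L: −2·(-2) + (0) + (0) = 4
  T: −2·(0) + (0) + (-2) = -2
  Θ: −2·(0) + (2) + (0) = 2
So the dimensions are [M⁵ L⁴ T⁻² Θ²].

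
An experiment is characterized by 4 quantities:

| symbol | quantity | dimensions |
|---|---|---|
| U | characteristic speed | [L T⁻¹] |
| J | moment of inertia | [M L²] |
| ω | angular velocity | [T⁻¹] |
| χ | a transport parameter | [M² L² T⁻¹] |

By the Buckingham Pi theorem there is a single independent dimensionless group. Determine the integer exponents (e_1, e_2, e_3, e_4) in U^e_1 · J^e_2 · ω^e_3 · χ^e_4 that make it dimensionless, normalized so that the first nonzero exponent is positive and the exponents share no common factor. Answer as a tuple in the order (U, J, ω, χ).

M: e_1·(0) + e_2·(1) + e_3·(0) + e_4·(2) = 0
L: e_1·(1) + e_2·(2) + e_3·(0) + e_4·(2) = 0
T: e_1·(-1) + e_2·(0) + e_3·(-1) + e_4·(-1) = 0
Solving this homogeneous linear system for the smallest-integer solution (first nonzero entry positive) gives (2, -2, -3, 1).

(2, -2, -3, 1)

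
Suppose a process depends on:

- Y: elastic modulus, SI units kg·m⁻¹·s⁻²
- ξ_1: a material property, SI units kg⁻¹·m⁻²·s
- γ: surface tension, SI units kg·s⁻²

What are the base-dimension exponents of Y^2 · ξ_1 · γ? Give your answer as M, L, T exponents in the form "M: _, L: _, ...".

M: 2, L: -4, T: -5

Collect each base-dimension exponent across the product:
  M: 2·(1) + (-1) + (1) = 2
  L: 2·(-1) + (-2) + (0) = -4
  T: 2·(-2) + (1) + (-2) = -5
So the dimensions are [M² L⁻⁴ T⁻⁵].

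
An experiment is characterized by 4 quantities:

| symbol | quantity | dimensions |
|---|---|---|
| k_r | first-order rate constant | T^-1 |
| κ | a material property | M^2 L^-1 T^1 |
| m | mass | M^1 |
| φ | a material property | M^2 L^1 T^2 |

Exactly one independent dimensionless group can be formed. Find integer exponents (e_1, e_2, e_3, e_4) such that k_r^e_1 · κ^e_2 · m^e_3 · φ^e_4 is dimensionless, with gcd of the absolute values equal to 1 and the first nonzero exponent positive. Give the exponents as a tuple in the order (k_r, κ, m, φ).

(3, 1, -4, 1)

M: e_1·(0) + e_2·(2) + e_3·(1) + e_4·(2) = 0
L: e_1·(0) + e_2·(-1) + e_3·(0) + e_4·(1) = 0
T: e_1·(-1) + e_2·(1) + e_3·(0) + e_4·(2) = 0
Solving this homogeneous linear system for the smallest-integer solution (first nonzero entry positive) gives (3, 1, -4, 1).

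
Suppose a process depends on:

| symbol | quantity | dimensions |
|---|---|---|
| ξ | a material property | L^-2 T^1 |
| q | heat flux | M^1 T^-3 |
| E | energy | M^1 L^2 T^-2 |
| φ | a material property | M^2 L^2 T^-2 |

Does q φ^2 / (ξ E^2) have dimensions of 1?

no

Sum the exponent of each base dimension across the product:
  M: −[ξ]_M + [q]_M − 2·[E]_M + 2·[φ]_M = −(0) + (1) − 2·(1) + 2·(2) = 3
  L: −[ξ]_L + [q]_L − 2·[E]_L + 2·[φ]_L = −(-2) + (0) − 2·(2) + 2·(2) = 2
  T: −[ξ]_T + [q]_T − 2·[E]_T + 2·[φ]_T = −(1) + (-3) − 2·(-2) + 2·(-2) = -4
Net dimensions [M³ L² T⁻⁴] ≠ [1] — not dimensionless.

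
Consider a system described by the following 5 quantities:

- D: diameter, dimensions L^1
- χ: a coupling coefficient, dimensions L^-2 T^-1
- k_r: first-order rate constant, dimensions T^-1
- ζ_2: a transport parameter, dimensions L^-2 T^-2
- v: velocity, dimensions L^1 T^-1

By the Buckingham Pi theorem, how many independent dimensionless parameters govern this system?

There are 5 variables and 2 base dimensions (L, T).
The dimension matrix has rank 2.
Independent dimensionless groups: 5 − 2 = 3.

3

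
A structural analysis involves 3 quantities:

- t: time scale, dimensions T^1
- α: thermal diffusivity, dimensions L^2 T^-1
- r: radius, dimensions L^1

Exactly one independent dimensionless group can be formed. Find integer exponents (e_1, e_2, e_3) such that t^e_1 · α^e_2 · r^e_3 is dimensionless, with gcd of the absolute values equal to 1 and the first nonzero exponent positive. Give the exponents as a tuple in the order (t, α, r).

(1, 1, -2)

L: e_1·(0) + e_2·(2) + e_3·(1) = 0
T: e_1·(1) + e_2·(-1) + e_3·(0) = 0
Solving this homogeneous linear system for the smallest-integer solution (first nonzero entry positive) gives (1, 1, -2).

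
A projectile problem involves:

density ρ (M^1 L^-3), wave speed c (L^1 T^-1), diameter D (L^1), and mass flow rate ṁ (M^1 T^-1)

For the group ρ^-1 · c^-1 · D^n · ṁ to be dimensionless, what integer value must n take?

-2

Balance the L exponent: (1)·n from D, plus −(-3) − (1) + (0) = 2 from the rest, must sum to zero.
n + 2 = 0, so n = -2.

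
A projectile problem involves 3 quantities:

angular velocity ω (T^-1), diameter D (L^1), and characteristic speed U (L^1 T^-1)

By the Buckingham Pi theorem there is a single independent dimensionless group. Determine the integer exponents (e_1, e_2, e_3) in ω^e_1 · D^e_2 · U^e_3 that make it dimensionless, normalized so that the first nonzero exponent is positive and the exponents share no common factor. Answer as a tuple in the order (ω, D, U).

(1, 1, -1)

L: e_1·(0) + e_2·(1) + e_3·(1) = 0
T: e_1·(-1) + e_2·(0) + e_3·(-1) = 0
Solving this homogeneous linear system for the smallest-integer solution (first nonzero entry positive) gives (1, 1, -1).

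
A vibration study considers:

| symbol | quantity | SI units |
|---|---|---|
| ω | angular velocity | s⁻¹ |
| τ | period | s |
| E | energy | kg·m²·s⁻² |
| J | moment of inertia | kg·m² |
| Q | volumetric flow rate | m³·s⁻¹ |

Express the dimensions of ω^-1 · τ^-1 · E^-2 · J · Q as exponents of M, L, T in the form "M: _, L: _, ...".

Collect each base-dimension exponent across the product:
  M: −(0) − (0) − 2·(1) + (1) + (0) = -1
  L: −(0) − (0) − 2·(2) + (2) + (3) = 1
  T: −(-1) − (1) − 2·(-2) + (0) + (-1) = 3
So the dimensions are [M⁻¹ L T³].

M: -1, L: 1, T: 3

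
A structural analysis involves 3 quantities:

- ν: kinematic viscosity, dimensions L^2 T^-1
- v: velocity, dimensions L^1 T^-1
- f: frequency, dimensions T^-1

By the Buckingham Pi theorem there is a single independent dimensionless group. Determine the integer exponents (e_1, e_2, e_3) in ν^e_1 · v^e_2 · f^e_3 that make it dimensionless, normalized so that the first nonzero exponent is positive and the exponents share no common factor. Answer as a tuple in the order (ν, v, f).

L: e_1·(2) + e_2·(1) + e_3·(0) = 0
T: e_1·(-1) + e_2·(-1) + e_3·(-1) = 0
Solving this homogeneous linear system for the smallest-integer solution (first nonzero entry positive) gives (1, -2, 1).

(1, -2, 1)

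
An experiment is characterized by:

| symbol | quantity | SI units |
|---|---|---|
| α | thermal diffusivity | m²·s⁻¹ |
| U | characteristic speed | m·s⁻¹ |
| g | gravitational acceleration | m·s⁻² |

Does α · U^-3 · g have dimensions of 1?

Sum the exponent of each base dimension across the product:
  M: [α]_M − 3·[U]_M + [g]_M = (0) − 3·(0) + (0) = 0
  L: [α]_L − 3·[U]_L + [g]_L = (2) − 3·(1) + (1) = 0
  T: [α]_T − 3·[U]_T + [g]_T = (-1) − 3·(-1) + (-2) = 0
All base exponents vanish — dimensionless.

yes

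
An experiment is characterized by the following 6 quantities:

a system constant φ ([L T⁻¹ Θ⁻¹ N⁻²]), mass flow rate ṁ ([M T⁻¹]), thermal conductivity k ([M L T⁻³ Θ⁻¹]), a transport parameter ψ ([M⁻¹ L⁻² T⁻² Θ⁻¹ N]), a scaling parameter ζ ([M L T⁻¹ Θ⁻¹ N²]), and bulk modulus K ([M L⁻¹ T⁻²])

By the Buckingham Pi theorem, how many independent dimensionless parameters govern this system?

1

There are 6 variables and 5 base dimensions (M, L, T, Θ, N).
The dimension matrix has rank 5.
Independent dimensionless groups: 6 − 5 = 1.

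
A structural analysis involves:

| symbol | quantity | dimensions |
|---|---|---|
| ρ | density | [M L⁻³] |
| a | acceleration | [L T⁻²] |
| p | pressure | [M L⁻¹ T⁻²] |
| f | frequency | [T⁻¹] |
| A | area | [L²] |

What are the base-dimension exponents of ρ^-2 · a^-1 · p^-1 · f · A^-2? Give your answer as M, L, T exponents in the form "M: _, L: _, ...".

M: -3, L: 2, T: 3

Collect each base-dimension exponent across the product:
  M: −2·(1) − (0) − (1) + (0) − 2·(0) = -3
  L: −2·(-3) − (1) − (-1) + (0) − 2·(2) = 2
  T: −2·(0) − (-2) − (-2) + (-1) − 2·(0) = 3
So the dimensions are [M⁻³ L² T³].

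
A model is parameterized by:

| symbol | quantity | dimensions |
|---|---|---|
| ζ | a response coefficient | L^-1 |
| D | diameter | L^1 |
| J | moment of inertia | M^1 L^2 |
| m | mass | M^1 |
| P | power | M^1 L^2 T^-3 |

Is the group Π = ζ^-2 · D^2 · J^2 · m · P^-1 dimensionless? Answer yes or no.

Sum the exponent of each base dimension across the product:
  M: −2·[ζ]_M + 2·[D]_M + 2·[J]_M + [m]_M − [P]_M = −2·(0) + 2·(0) + 2·(1) + (1) − (1) = 2
  L: −2·[ζ]_L + 2·[D]_L + 2·[J]_L + [m]_L − [P]_L = −2·(-1) + 2·(1) + 2·(2) + (0) − (2) = 6
  T: −2·[ζ]_T + 2·[D]_T + 2·[J]_T + [m]_T − [P]_T = −2·(0) + 2·(0) + 2·(0) + (0) − (-3) = 3
Net dimensions [M² L⁶ T³] ≠ [1] — not dimensionless.

no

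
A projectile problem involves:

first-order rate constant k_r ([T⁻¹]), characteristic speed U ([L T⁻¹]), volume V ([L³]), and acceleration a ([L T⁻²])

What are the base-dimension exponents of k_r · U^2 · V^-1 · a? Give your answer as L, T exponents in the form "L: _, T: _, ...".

Collect each base-dimension exponent across the product:
  L: (0) + 2·(1) − (3) + (1) = 0
  T: (-1) + 2·(-1) − (0) + (-2) = -5
So the dimensions are [T⁻⁵].

L: 0, T: -5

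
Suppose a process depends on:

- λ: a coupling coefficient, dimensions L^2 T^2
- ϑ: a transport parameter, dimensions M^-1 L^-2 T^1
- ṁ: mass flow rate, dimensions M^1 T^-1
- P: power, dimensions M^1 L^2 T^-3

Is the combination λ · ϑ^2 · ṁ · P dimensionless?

yes

Sum the exponent of each base dimension across the product:
  M: [λ]_M + 2·[ϑ]_M + [ṁ]_M + [P]_M = (0) + 2·(-1) + (1) + (1) = 0
  L: [λ]_L + 2·[ϑ]_L + [ṁ]_L + [P]_L = (2) + 2·(-2) + (0) + (2) = 0
  T: [λ]_T + 2·[ϑ]_T + [ṁ]_T + [P]_T = (2) + 2·(1) + (-1) + (-3) = 0
All base exponents vanish — dimensionless.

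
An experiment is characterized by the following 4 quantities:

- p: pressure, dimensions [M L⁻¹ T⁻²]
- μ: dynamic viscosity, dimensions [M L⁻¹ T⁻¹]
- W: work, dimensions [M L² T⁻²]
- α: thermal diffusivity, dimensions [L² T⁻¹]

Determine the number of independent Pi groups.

1

There are 4 variables and 3 base dimensions (M, L, T).
The dimension matrix has rank 3.
Independent dimensionless groups: 4 − 3 = 1.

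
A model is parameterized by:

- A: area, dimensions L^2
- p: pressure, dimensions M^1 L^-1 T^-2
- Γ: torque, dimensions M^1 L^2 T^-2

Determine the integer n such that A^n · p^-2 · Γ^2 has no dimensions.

-3

Balance the L exponent: (2)·n from A, plus −2·(-1) + 2·(2) = 6 from the rest, must sum to zero.
2n + 6 = 0, so n = -3.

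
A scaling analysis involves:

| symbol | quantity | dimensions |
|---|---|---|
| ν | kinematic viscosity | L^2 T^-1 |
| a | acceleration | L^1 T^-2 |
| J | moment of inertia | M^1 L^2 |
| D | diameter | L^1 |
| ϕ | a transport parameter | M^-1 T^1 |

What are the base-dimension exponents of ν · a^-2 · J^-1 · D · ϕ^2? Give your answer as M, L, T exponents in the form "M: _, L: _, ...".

Collect each base-dimension exponent across the product:
  M: (0) − 2·(0) − (1) + (0) + 2·(-1) = -3
  L: (2) − 2·(1) − (2) + (1) + 2·(0) = -1
  T: (-1) − 2·(-2) − (0) + (0) + 2·(1) = 5
So the dimensions are [M⁻³ L⁻¹ T⁵].

M: -3, L: -1, T: 5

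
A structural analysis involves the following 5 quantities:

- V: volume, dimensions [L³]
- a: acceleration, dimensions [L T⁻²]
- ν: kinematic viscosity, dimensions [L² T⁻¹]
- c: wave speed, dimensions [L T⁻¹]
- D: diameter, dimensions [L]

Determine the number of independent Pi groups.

3

There are 5 variables and 2 base dimensions (L, T).
The dimension matrix has rank 2.
Independent dimensionless groups: 5 − 2 = 3.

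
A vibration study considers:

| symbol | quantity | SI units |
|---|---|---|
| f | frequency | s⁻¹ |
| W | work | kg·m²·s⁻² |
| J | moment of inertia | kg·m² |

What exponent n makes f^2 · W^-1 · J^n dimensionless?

1

Balance the M exponent: (1)·n from J, plus 2·(0) − (1) = -1 from the rest, must sum to zero.
n − 1 = 0, so n = 1.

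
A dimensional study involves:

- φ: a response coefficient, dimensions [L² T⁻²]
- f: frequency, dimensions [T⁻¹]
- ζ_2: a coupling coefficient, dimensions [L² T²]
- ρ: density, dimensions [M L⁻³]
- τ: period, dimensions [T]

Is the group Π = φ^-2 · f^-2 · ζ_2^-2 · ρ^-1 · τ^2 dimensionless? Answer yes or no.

no

Sum the exponent of each base dimension across the product:
  M: −2·[φ]_M − 2·[f]_M − 2·[ζ_2]_M − [ρ]_M + 2·[τ]_M = −2·(0) − 2·(0) − 2·(0) − (1) + 2·(0) = -1
  L: −2·[φ]_L − 2·[f]_L − 2·[ζ_2]_L − [ρ]_L + 2·[τ]_L = −2·(2) − 2·(0) − 2·(2) − (-3) + 2·(0) = -5
  T: −2·[φ]_T − 2·[f]_T − 2·[ζ_2]_T − [ρ]_T + 2·[τ]_T = −2·(-2) − 2·(-1) − 2·(2) − (0) + 2·(1) = 4
Net dimensions [M⁻¹ L⁻⁵ T⁴] ≠ [1] — not dimensionless.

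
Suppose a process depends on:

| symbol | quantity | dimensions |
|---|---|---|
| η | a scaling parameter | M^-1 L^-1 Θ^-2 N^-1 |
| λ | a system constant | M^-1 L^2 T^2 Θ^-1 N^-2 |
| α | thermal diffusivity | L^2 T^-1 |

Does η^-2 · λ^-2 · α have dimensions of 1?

Sum the exponent of each base dimension across the product:
  M: −2·[η]_M − 2·[λ]_M + [α]_M = −2·(-1) − 2·(-1) + (0) = 4
  L: −2·[η]_L − 2·[λ]_L + [α]_L = −2·(-1) − 2·(2) + (2) = 0
  T: −2·[η]_T − 2·[λ]_T + [α]_T = −2·(0) − 2·(2) + (-1) = -5
  Θ: −2·[η]_Θ − 2·[λ]_Θ + [α]_Θ = −2·(-2) − 2·(-1) + (0) = 6
  N: −2·[η]_N − 2·[λ]_N + [α]_N = −2·(-1) − 2·(-2) + (0) = 6
Net dimensions [M⁴ T⁻⁵ Θ⁶ N⁶] ≠ [1] — not dimensionless.

no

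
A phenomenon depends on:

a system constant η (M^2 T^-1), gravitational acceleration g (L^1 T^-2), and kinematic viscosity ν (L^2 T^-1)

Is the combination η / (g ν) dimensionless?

no

Sum the exponent of each base dimension across the product:
  M: [η]_M − [g]_M − [ν]_M = (2) − (0) − (0) = 2
  L: [η]_L − [g]_L − [ν]_L = (0) − (1) − (2) = -3
  T: [η]_T − [g]_T − [ν]_T = (-1) − (-2) − (-1) = 2
Net dimensions [M² L⁻³ T²] ≠ [1] — not dimensionless.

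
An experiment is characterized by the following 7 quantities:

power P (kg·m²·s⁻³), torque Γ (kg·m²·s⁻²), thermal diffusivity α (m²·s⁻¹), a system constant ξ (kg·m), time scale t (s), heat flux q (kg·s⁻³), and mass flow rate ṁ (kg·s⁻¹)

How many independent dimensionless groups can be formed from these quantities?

4

There are 7 variables and 3 base dimensions (M, L, T).
The dimension matrix has rank 3.
Independent dimensionless groups: 7 − 3 = 4.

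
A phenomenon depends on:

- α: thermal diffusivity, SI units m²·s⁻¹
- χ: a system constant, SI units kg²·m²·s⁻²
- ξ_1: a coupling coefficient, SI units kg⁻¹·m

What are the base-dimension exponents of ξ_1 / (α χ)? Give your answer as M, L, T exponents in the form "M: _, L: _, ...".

Collect each base-dimension exponent across the product:
  M: −(0) − (2) + (-1) = -3
  L: −(2) − (2) + (1) = -3
  T: −(-1) − (-2) + (0) = 3
So the dimensions are [M⁻³ L⁻³ T³].

M: -3, L: -3, T: 3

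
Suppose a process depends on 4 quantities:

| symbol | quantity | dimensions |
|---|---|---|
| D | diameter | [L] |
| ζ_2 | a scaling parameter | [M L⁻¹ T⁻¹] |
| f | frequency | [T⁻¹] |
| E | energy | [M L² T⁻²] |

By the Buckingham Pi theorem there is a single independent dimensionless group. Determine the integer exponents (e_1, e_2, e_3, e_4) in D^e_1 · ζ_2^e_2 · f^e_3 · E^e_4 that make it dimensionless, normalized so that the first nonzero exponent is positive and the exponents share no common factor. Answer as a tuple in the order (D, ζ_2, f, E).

(3, 1, 1, -1)

M: e_1·(0) + e_2·(1) + e_3·(0) + e_4·(1) = 0
L: e_1·(1) + e_2·(-1) + e_3·(0) + e_4·(2) = 0
T: e_1·(0) + e_2·(-1) + e_3·(-1) + e_4·(-2) = 0
Solving this homogeneous linear system for the smallest-integer solution (first nonzero entry positive) gives (3, 1, 1, -1).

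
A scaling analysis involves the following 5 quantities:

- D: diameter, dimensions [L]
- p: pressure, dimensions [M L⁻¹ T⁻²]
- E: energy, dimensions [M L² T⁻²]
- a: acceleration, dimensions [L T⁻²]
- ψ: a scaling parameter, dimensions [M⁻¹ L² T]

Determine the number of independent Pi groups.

2

There are 5 variables and 3 base dimensions (M, L, T).
The dimension matrix has rank 3.
Independent dimensionless groups: 5 − 3 = 2.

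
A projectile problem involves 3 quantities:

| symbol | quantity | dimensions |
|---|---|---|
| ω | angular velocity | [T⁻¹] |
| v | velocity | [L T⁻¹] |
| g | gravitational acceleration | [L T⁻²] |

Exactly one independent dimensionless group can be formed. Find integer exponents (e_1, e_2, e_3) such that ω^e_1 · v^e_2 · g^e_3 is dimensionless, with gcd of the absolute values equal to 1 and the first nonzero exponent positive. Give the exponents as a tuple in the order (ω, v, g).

L: e_1·(0) + e_2·(1) + e_3·(1) = 0
T: e_1·(-1) + e_2·(-1) + e_3·(-2) = 0
Solving this homogeneous linear system for the smallest-integer solution (first nonzero entry positive) gives (1, 1, -1).

(1, 1, -1)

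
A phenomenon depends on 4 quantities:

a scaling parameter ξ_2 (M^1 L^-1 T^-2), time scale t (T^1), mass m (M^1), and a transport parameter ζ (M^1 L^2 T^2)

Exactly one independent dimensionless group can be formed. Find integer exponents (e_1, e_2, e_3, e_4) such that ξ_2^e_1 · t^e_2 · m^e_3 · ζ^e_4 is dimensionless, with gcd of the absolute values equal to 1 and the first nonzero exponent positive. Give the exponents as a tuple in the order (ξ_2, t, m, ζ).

M: e_1·(1) + e_2·(0) + e_3·(1) + e_4·(1) = 0
L: e_1·(-1) + e_2·(0) + e_3·(0) + e_4·(2) = 0
T: e_1·(-2) + e_2·(1) + e_3·(0) + e_4·(2) = 0
Solving this homogeneous linear system for the smallest-integer solution (first nonzero entry positive) gives (2, 2, -3, 1).

(2, 2, -3, 1)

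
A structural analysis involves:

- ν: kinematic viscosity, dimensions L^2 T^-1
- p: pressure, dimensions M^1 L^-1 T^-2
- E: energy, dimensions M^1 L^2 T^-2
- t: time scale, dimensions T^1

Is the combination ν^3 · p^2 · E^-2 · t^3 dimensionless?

Sum the exponent of each base dimension across the product:
  M: 3·[ν]_M + 2·[p]_M − 2·[E]_M + 3·[t]_M = 3·(0) + 2·(1) − 2·(1) + 3·(0) = 0
  L: 3·[ν]_L + 2·[p]_L − 2·[E]_L + 3·[t]_L = 3·(2) + 2·(-1) − 2·(2) + 3·(0) = 0
  T: 3·[ν]_T + 2·[p]_T − 2·[E]_T + 3·[t]_T = 3·(-1) + 2·(-2) − 2·(-2) + 3·(1) = 0
All base exponents vanish — dimensionless.

yes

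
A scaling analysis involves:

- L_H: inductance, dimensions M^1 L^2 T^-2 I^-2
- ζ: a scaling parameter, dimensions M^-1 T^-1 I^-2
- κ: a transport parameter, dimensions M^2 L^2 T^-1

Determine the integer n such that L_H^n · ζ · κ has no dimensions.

-1

Balance the M exponent: (1)·n from L_H, plus (-1) + (2) = 1 from the rest, must sum to zero.
n + 1 = 0, so n = -1.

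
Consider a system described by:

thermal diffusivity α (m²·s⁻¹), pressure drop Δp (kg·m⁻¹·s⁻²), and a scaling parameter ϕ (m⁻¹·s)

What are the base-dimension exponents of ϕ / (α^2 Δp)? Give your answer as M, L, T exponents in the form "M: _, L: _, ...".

Collect each base-dimension exponent across the product:
  M: −2·(0) − (1) + (0) = -1
  L: −2·(2) − (-1) + (-1) = -4
  T: −2·(-1) − (-2) + (1) = 5
So the dimensions are [M⁻¹ L⁻⁴ T⁵].

M: -1, L: -4, T: 5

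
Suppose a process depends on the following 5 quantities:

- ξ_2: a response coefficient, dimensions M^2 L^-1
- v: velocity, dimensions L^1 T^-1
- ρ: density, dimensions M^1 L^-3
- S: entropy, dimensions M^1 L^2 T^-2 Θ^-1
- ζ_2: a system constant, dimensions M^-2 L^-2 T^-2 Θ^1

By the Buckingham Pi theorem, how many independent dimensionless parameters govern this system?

1

There are 5 variables and 4 base dimensions (M, L, T, Θ).
The dimension matrix has rank 4.
Independent dimensionless groups: 5 − 4 = 1.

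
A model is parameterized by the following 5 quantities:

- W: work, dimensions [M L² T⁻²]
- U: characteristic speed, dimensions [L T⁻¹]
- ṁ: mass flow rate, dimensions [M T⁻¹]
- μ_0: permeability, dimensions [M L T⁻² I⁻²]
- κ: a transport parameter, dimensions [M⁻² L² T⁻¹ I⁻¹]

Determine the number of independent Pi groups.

1

There are 5 variables and 4 base dimensions (M, L, T, I).
The dimension matrix has rank 4.
Independent dimensionless groups: 5 − 4 = 1.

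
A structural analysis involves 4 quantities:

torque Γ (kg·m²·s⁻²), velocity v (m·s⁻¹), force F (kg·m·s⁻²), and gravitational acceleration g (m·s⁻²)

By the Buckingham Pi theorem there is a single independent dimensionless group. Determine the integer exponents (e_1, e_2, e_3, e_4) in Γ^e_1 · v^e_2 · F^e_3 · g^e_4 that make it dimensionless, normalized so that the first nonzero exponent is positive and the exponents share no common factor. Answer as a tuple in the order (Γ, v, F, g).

M: e_1·(1) + e_2·(0) + e_3·(1) + e_4·(0) = 0
L: e_1·(2) + e_2·(1) + e_3·(1) + e_4·(1) = 0
T: e_1·(-2) + e_2·(-1) + e_3·(-2) + e_4·(-2) = 0
Solving this homogeneous linear system for the smallest-integer solution (first nonzero entry positive) gives (1, -2, -1, 1).

(1, -2, -1, 1)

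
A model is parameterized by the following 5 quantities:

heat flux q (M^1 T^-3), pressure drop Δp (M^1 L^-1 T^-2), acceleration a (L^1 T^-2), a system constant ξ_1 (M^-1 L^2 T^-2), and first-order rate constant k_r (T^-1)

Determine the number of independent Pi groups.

There are 5 variables and 3 base dimensions (M, L, T).
The dimension matrix has rank 3.
Independent dimensionless groups: 5 − 3 = 2.

2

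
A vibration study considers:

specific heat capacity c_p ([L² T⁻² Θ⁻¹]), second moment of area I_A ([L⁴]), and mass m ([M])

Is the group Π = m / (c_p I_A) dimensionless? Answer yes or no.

Sum the exponent of each base dimension across the product:
  M: −[c_p]_M − [I_A]_M + [m]_M = −(0) − (0) + (1) = 1
  L: −[c_p]_L − [I_A]_L + [m]_L = −(2) − (4) + (0) = -6
  T: −[c_p]_T − [I_A]_T + [m]_T = −(-2) − (0) + (0) = 2
  Θ: −[c_p]_Θ − [I_A]_Θ + [m]_Θ = −(-1) − (0) + (0) = 1
Net dimensions [M L⁻⁶ T² Θ] ≠ [1] — not dimensionless.

no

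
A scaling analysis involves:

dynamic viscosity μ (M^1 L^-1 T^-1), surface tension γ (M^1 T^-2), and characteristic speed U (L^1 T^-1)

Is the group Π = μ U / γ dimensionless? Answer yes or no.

yes

Sum the exponent of each base dimension across the product:
  M: [μ]_M − [γ]_M + [U]_M = (1) − (1) + (0) = 0
  L: [μ]_L − [γ]_L + [U]_L = (-1) − (0) + (1) = 0
  T: [μ]_T − [γ]_T + [U]_T = (-1) − (-2) + (-1) = 0
  Θ: [μ]_Θ − [γ]_Θ + [U]_Θ = (0) − (0) + (0) = 0
All base exponents vanish — dimensionless.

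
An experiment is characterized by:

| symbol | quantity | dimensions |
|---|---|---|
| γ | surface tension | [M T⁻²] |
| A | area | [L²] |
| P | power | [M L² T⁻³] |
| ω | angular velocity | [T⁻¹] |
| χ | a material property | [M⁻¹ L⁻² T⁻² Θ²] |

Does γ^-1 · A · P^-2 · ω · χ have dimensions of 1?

Sum the exponent of each base dimension across the product:
  M: −[γ]_M + [A]_M − 2·[P]_M + [ω]_M + [χ]_M = −(1) + (0) − 2·(1) + (0) + (-1) = -4
  L: −[γ]_L + [A]_L − 2·[P]_L + [ω]_L + [χ]_L = −(0) + (2) − 2·(2) + (0) + (-2) = -4
  T: −[γ]_T + [A]_T − 2·[P]_T + [ω]_T + [χ]_T = −(-2) + (0) − 2·(-3) + (-1) + (-2) = 5
  Θ: −[γ]_Θ + [A]_Θ − 2·[P]_Θ + [ω]_Θ + [χ]_Θ = −(0) + (0) − 2·(0) + (0) + (2) = 2
Net dimensions [M⁻⁴ L⁻⁴ T⁵ Θ²] ≠ [1] — not dimensionless.

no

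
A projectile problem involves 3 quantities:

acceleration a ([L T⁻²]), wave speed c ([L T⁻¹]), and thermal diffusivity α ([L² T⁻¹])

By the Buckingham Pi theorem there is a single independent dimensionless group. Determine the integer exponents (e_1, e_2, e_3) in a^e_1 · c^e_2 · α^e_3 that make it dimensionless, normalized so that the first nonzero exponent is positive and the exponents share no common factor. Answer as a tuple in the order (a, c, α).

(1, -3, 1)

L: e_1·(1) + e_2·(1) + e_3·(2) = 0
T: e_1·(-2) + e_2·(-1) + e_3·(-1) = 0
Solving this homogeneous linear system for the smallest-integer solution (first nonzero entry positive) gives (1, -3, 1).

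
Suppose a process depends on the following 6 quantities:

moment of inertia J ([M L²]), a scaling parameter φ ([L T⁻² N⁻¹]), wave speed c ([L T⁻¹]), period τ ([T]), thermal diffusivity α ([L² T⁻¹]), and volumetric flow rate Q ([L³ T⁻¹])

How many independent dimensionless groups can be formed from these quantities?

2

There are 6 variables and 4 base dimensions (M, L, T, N).
The dimension matrix has rank 4.
Independent dimensionless groups: 6 − 4 = 2.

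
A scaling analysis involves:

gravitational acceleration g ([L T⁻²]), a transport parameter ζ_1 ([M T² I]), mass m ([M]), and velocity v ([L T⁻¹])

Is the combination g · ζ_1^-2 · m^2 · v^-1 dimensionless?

no

Sum the exponent of each base dimension across the product:
  M: [g]_M − 2·[ζ_1]_M + 2·[m]_M − [v]_M = (0) − 2·(1) + 2·(1) − (0) = 0
  L: [g]_L − 2·[ζ_1]_L + 2·[m]_L − [v]_L = (1) − 2·(0) + 2·(0) − (1) = 0
  T: [g]_T − 2·[ζ_1]_T + 2·[m]_T − [v]_T = (-2) − 2·(2) + 2·(0) − (-1) = -5
  I: [g]_I − 2·[ζ_1]_I + 2·[m]_I − [v]_I = (0) − 2·(1) + 2·(0) − (0) = -2
Net dimensions [T⁻⁵ I⁻²] ≠ [1] — not dimensionless.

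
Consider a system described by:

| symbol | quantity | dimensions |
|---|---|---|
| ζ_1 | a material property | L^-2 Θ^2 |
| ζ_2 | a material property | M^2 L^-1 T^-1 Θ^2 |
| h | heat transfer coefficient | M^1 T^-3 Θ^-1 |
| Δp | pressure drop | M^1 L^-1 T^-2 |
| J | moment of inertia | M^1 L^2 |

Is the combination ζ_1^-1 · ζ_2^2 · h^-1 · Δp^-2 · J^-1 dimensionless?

no

Sum the exponent of each base dimension across the product:
  M: −[ζ_1]_M + 2·[ζ_2]_M − [h]_M − 2·[Δp]_M − [J]_M = −(0) + 2·(2) − (1) − 2·(1) − (1) = 0
  L: −[ζ_1]_L + 2·[ζ_2]_L − [h]_L − 2·[Δp]_L − [J]_L = −(-2) + 2·(-1) − (0) − 2·(-1) − (2) = 0
  T: −[ζ_1]_T + 2·[ζ_2]_T − [h]_T − 2·[Δp]_T − [J]_T = −(0) + 2·(-1) − (-3) − 2·(-2) − (0) = 5
  Θ: −[ζ_1]_Θ + 2·[ζ_2]_Θ − [h]_Θ − 2·[Δp]_Θ − [J]_Θ = −(2) + 2·(2) − (-1) − 2·(0) − (0) = 3
Net dimensions [T⁵ Θ³] ≠ [1] — not dimensionless.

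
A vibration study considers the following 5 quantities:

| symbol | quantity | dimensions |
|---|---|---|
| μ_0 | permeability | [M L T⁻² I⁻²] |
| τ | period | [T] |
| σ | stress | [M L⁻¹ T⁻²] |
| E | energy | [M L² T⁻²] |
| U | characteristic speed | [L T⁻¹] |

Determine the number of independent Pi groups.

There are 5 variables and 4 base dimensions (M, L, T, I).
The dimension matrix has rank 4.
Independent dimensionless groups: 5 − 4 = 1.

1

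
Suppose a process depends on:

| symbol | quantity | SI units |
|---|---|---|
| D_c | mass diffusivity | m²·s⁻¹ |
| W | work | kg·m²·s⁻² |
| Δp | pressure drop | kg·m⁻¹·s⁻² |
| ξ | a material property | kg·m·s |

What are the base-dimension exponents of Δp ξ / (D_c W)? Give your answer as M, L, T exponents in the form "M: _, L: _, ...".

Collect each base-dimension exponent across the product:
  M: −(0) − (1) + (1) + (1) = 1
  L: −(2) − (2) + (-1) + (1) = -4
  T: −(-1) − (-2) + (-2) + (1) = 2
So the dimensions are [M L⁻⁴ T²].

M: 1, L: -4, T: 2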